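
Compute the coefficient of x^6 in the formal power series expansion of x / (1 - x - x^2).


Let f(x) = sum_{k>=0} a_k x^k. Multiplying f(x) * (1 - x - x^2) = x and matching coefficients gives a_0 = 0, a_1 = 1, and a_k = a_{k-1} + a_{k-2} for k >= 2. These are the Fibonacci numbers F_k.
Iterating from F_0 = 0, F_1 = 1:
F_0=0, F_1=1, F_2=1, F_3=2, F_4=3, F_5=5, F_6=8
F_6 = 8.

8


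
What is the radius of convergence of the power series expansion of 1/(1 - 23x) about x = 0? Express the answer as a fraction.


Expanding 1/(1 - 23x) = sum_{k>=0} 23^k x^k, the series converges when |23x| < 1, i.e., |x| < 1/23.
So the radius of convergence is 1/23 = 1/23.

1/23


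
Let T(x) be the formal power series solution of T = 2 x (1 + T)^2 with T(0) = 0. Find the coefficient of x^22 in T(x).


Apply the Lagrange inversion formula: if T = 2 x * phi(T) with phi(t) = (1 + t)^2, then [x^n] T = 2^n * (1/n) [t^(n-1)] phi(t)^n = 2^n * (1/n) [t^(n-1)] (1 + t)^(2n) = 2^n * (1/n) C(2n, n-1).
Using the identity C(2n, n-1) = C(2n, n) * n / (n+1), the unscaled factor equals C(2n, n) / (n+1) = C_n, the n-th Catalan number.
For n = 22: C_22 = C(44, 22) / 23 = 2104098963720/23 = 91482563640.
With the 2^22 = 4194304 factor, the coefficient is 4194304 * 91482563640 = 383705682605506560.

383705682605506560


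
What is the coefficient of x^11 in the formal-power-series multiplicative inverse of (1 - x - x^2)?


Let the inverse be f(x) = sum_{k>=0} a_k x^k. From f(x) * (1 - x - x^2) = 1 and matching coefficients:
 x^0: a_0 = 1.
 x^1: a_1 - a_0 = 0, so a_1 = 1.
 x^k (k >= 2): a_k - a_{k-1} - a_{k-2} = 0, i.e. a_k = a_{k-1} + a_{k-2}.
This is the Fibonacci-type recurrence shifted so that a_0 = a_1 = 1.
Iterating: a_0=1, a_1=1, a_2=2, a_3=3, a_4=5, a_5=8, a_6=13, a_7=21, a_8=34, a_9=55, ...
a_11 = 144.

144


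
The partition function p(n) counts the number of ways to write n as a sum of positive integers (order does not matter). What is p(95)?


Using the generating function prod_{k>=1} 1/(1-x^k), we compute p(95).
By dynamic programming over parts 1 through 95:
p(95) = 104651419

104651419


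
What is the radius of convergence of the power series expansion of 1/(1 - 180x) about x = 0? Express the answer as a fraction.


Expanding 1/(1 - 180x) = sum_{k>=0} 180^k x^k, the series converges when |180x| < 1, i.e., |x| < 1/180.
So the radius of convergence is 1/180 = 1/180.

1/180


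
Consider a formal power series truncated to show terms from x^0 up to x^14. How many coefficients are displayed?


From x^0 to x^14 inclusive, the count is 14 - 0 + 1 = 15.

15


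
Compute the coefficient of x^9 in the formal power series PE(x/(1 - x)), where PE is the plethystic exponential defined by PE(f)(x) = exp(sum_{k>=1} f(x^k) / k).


For f(x) = x/(1 - x) we have
sum_{k>=1} f(x^k) / k = sum_{k>=1} (1/k) * x^k / (1 - x^k) = sum_{k, m >= 1} x^(k m) / k,
which after exponentiating simplifies to
PE(x/(1 - x)) = prod_{k>=1} 1 / (1 - x^k).
This is the generating function for the partition function p(n), so the coefficient of x^9 is p(9).
Computing p(9) by dynamic programming over parts 1, 2, ..., 9: p(9) = 30.

30


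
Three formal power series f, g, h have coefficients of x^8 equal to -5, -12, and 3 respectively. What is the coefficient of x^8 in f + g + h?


Series addition is componentwise:
-5 + -12 + 3
= -14

-14


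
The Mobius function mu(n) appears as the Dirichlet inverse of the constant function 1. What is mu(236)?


236 has a squared prime factor, so mu(236) = 0.
Factorization reveals a repeated prime.

0


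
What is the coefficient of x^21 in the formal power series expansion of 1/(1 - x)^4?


The negative binomial / multiset identity is
1/(1 - x)^r = sum_{k>=0} C(k + r - 1, r - 1) x^k.
Here r = 4 and k = 21, so the coefficient is
C(21 + 3, 3) = C(24, 3)
= 2024

2024


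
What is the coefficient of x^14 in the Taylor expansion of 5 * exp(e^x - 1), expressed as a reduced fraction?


exp(e^x - 1) = sum_{k>=0} Bell_k x^k / k!, where Bell_k is the k-th Bell number.
So the coefficient of x^14 is 5 * Bell_14 / 14!.
Computing: Bell_14 = 190899322 and 14! = 87178291200, giving
5 * 190899322/87178291200 = 95449661/8717829120.

95449661/8717829120


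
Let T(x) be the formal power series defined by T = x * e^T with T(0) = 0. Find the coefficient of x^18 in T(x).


Apply the Lagrange inversion formula: if T = x * phi(T) with phi(t) = e^t, then
[x^n] T = (1/n) [t^(n-1)] phi(t)^n = (1/n) [t^(n-1)] e^(n t) = (1/n) * n^(n-1) / (n-1)! = n^(n-1) / n!.
When c = 1 this is the Cayley count of rooted labeled trees on n vertices, divided by n!.
For n = 18: 18^17 / 18! = 2185911559738696531968/6402373705728000 = 5083731656658/14889875.

5083731656658/14889875


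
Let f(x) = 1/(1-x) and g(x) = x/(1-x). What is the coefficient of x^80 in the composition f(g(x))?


First simplify the composition: f(g(x)) = 1/(1 - x/(1-x)) = (1-x)/((1-x) - x) = (1-x)/(1-2x).
Now extract the coefficient. Write (1-x)/(1-2x) = 1/(1-2x) - x/(1-2x).
The coefficient of x^n in 1/(1-2x) is 2^n, and in x/(1-2x) is 2^(n-1) (for n >= 1).
So the coefficient of x^80 is 2^80 - 2^79 = 1208925819614629174706176 - 604462909807314587353088 = 604462909807314587353088.

604462909807314587353088


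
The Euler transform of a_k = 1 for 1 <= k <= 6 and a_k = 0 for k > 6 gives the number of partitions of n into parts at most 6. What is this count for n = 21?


Partitions of 21 into parts at most 6:
Using generating function (1-x)^(-1)(1-x^2)^(-1)...(1-x^6)^(-1),
the coefficient of x^21 = 331

331


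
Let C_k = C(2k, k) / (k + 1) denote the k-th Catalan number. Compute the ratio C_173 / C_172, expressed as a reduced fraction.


Using C_k = (2k)! / (k! (k+1)!), the ratio C_{k+1}/C_k simplifies to
C_{k+1}/C_k = [(2k+2)! / ((k+1)! (k+2)!)] * [k! (k+1)! / (2k)!]
 = (2k+2)(2k+1) / ((k+1)(k+2)) = 2(2k+1) / (k+2).
For k = 172: 2(2*172 + 1) / (172 + 2) = 690/174 = 115/29.

115/29


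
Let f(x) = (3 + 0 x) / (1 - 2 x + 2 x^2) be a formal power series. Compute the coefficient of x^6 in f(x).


Write f(x) = sum_{k>=0} a_k x^k. Multiplying both sides by 1 - 2 x + 2 x^2 gives
(1 - 2 x + 2 x^2) sum_{k>=0} a_k x^k = 3 + 0 x.
Matching coefficients:
 x^0: a_0 = 3
 x^1: a_1 - 2 a_0 = 0  =>  a_1 = 2*3 + 0 = 6
 x^k (k >= 2): a_k = 2 a_{k-1} - 2 a_{k-2}.
Iterating: a_2 = 6, a_3 = 0, a_4 = -12, a_5 = -24, a_6 = -24.
So the coefficient of x^6 is -24.

-24


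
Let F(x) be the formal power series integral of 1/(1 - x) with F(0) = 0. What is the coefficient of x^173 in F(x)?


1/(1 - x) = sum_{k>=0} x^k. Integrating termwise and using F(0) = 0 gives
F(x) = sum_{k>=0} x^(k+1) / (k+1) = sum_{m>=1} x^m / m = -ln(1 - x).
So the coefficient of x^173 is 1/173 = 1/173.

1/173


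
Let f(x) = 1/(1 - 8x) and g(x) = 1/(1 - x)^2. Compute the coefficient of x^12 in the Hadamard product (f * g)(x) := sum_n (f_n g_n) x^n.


f has coefficients f_k = 8^k. For g = 1/(1 - x)^2 the coefficient is g_k = C(k + 1, 1) = k + 1. The Hadamard coefficient is (f * g)_k = 8^k * (k + 1).
For k = 12: 8^12 * 13 = 68719476736 * 13 = 893353197568.

893353197568


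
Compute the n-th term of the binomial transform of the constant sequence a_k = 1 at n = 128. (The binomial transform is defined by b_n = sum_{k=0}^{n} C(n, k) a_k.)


With a_k = 1 for all k, b_n = sum_{k=0}^{n} C(n, k) = 2^n by the binomial theorem.
For n = 128: 2^128 = 340282366920938463463374607431768211456.

340282366920938463463374607431768211456


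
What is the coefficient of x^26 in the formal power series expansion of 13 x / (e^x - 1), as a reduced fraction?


The exponential generating function for Bernoulli numbers is
x / (e^x - 1) = sum_{k>=0} B_k x^k / k!.
So the coefficient of x^26 in 13 x / (e^x - 1) is 13 B_26 / 26!.
Computing: B_26 = 8553103/6, 26! = 403291461126605635584000000, giving
13 * 8553103/6 / 403291461126605635584000000 = 657931/14318040039997833216000000.

657931/14318040039997833216000000


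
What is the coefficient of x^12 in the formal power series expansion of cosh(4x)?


The Maclaurin series is cosh(t) = sum_{m>=0} t^(2m) / (2m)!, so substituting t = 4x, only even powers of x are nonzero, with coefficient of x^(2m) equal to 4^(2m) / (2m)!.
For x^12 the coefficient is 4^12/12! = 16777216/479001600 = 16384/467775.

16384/467775


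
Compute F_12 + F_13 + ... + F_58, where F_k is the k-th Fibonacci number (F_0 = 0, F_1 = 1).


Use the identity sum_{k=0}^{N} F_k = F_{N+2} - 1 (which follows from F_{k+2} - F_{k+1} = F_k). Then
sum_{k=12}^{58} F_k = (F_{60} - 1) - (F_{13} - 1) = F_{60} - F_{13}.
Computing: F_{60} = 1548008755920, F_{13} = 233, so
Sum = 1548008755920 - 233 = 1548008755687.

1548008755687


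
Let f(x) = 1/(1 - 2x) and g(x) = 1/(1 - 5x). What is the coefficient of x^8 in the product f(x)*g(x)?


The coefficient of x^n in f*g is the Cauchy product: sum_{k=0}^{n} a^k * b^(n-k).
With a=2, b=5, n=8:
sum_{k=0}^{8} 2^k * 5^(8-k)
= 650871

650871


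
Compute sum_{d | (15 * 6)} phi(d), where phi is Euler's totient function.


First, 15 * 6 = 90. One classical identity is sum_{d | n} phi(d) = n (each k in [1, n] has a unique gcd with n, and among the k's with gcd(k, n) = n/d there are phi(d) of them). So the sum equals 90. We also verify directly:
Divisors of 90: 1, 2, 3, 5, 6, 9, 10, 15, 18, 30, 45, 90.
phi values: 1, 1, 2, 4, 2, 6, 4, 8, 6, 8, 24, 24.
Sum = 90.

90


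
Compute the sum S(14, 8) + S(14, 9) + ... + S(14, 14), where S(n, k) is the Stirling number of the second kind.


By definition, S(n, k) counts partitions of an n-set into exactly k nonempty blocks.
Computing row n = 14 for k = 8..14:
S(14, k): 20912320, 5135130, 752752, 66066, 3367, 91, 1
Sum = 26869727.

26869727


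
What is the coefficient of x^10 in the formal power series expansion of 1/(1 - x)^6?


The expansion 1/(1 - x)^r = sum_{k>=0} C(k + r - 1, r - 1) x^k follows from the multiset / negative-binomial theorem (or from repeated differentiation of the geometric series).
For r = 6 and k = 10:
C(15, 5) = 1307674368000 / (120 * 3628800) = 3003.

3003


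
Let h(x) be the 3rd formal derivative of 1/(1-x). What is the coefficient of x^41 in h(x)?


Differentiating 3 times: d^3/dx^3 [1/(1-x)] = 3!/(1-x)^4.
The expansion 1/(1-x)^4 = sum_{k>=0} C(k+3, 3) x^k, so the coefficient of x^n in 3!/(1-x)^4 is 3! * C(n+3, 3).
For n = 41: 6 * C(44, 3) = 6 * 13244 = 79464

79464


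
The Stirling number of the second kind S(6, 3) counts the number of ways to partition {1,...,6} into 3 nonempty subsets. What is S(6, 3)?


Using the explicit formula S(n,k) = (1/k!) sum_{j=0}^{k} (-1)^(k-j) C(k,j) j^n:
S(6, 3) = 90
Equivalently, S(n,k) is n! times the coefficient of x^n in the EGF (e^x - 1)^k / k!.

90


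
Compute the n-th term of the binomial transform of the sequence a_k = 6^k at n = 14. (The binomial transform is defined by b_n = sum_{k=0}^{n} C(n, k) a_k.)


With a_k = 6^k, b_n = sum_{k=0}^{n} C(n, k) 6^k = (1 + 6)^n by the binomial theorem.
For n = 14: (1 + 6)^14 = 7^14 = 678223072849.

678223072849


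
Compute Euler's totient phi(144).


phi(n) counts integers in [1, n] coprime to n. Using the multiplicative formula phi(n) = n * prod_{p | n} (1 - 1/p):
144 = 2^4 * 3^2, so
phi(144) = 144 * (1 - 1/2) * (1 - 1/3) = 48.

48


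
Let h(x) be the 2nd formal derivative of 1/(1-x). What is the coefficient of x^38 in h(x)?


Differentiating 2 times: d^2/dx^2 [1/(1-x)] = 2!/(1-x)^3.
The expansion 1/(1-x)^3 = sum_{k>=0} C(k+2, 2) x^k, so the coefficient of x^n in 2!/(1-x)^3 is 2! * C(n+2, 2).
For n = 38: 2 * C(40, 2) = 2 * 780 = 1560

1560


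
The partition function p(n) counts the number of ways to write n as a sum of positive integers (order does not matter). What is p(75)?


Using the generating function prod_{k>=1} 1/(1-x^k), we compute p(75).
By dynamic programming over parts 1 through 75:
p(75) = 8118264

8118264


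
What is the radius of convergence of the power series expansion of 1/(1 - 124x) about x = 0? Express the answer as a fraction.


Expanding 1/(1 - 124x) = sum_{k>=0} 124^k x^k, the series converges when |124x| < 1, i.e., |x| < 1/124.
So the radius of convergence is 1/124 = 1/124.

1/124


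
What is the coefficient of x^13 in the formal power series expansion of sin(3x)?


The Maclaurin series is sin(t) = sum_{k>=0} (-1)^k t^(2k+1) / (2k+1)!, so substituting t = 3x, only odd powers of x are nonzero, with coefficient of x^(2k+1) equal to (-1)^k 3^(2k+1) / (2k+1)!.
Write 13 = 2*6 + 1, giving the coefficient (-1)^6 * 3^13 / 13! = 1594323/6227020800 = 6561/25625600.

6561/25625600


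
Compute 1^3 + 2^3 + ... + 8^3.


This power sum has a closed form given by Faulhaber's formula
sum_{k=1}^{m} k^p = (1 / (p + 1)) * sum_{j=0}^{p} C(p + 1, j) B_j m^(p + 1 - j),
but for small m direct computation is fastest:
1 + 8 + 27 + 64 + 125 + 216 + 343 + 512 = 1296.

1296


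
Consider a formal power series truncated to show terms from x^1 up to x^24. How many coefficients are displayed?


From x^1 to x^24 inclusive, the count is 24 - 1 + 1 = 24.

24


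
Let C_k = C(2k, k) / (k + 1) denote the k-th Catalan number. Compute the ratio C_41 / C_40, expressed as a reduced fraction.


Using C_k = (2k)! / (k! (k+1)!), the ratio C_{k+1}/C_k simplifies to
C_{k+1}/C_k = [(2k+2)! / ((k+1)! (k+2)!)] * [k! (k+1)! / (2k)!]
 = (2k+2)(2k+1) / ((k+1)(k+2)) = 2(2k+1) / (k+2).
For k = 40: 2(2*40 + 1) / (40 + 2) = 162/42 = 27/7.

27/7


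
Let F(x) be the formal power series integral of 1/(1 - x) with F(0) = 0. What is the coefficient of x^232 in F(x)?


1/(1 - x) = sum_{k>=0} x^k. Integrating termwise and using F(0) = 0 gives
F(x) = sum_{k>=0} x^(k+1) / (k+1) = sum_{m>=1} x^m / m = -ln(1 - x).
So the coefficient of x^232 is 1/232 = 1/232.

1/232


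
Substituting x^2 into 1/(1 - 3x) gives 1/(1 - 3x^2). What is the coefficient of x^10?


The coefficient of x^(2m) in 1/(1 - 3x^2) is 3^m.
With n = 10 = 2*5, the coefficient is 3^5 = 243.

243


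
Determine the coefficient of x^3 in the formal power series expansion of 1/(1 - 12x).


The geometric series identity gives 1/(1 - c x) = sum_{k>=0} c^k x^k, so the coefficient of x^k is c^k.
Here c = 12 and k = 3.
Computing: 12^3 = 1728

1728


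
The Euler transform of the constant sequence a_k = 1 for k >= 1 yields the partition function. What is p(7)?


The Euler transform converts the sequence a_k = 1 into the number of integer partitions.
Using the recurrence or dynamic programming:
p(7) = 15

15


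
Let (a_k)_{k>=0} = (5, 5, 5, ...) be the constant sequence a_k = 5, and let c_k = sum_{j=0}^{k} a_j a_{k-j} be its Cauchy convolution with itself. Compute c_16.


Since a_j = 5 for all j >= 0, the convolution sum becomes
c_k = sum_{j=0}^{k} 5 * 5 = 25 * (k + 1).
Equivalently, the generating function of (a_k) is 5/(1 - x) and its square is 25/(1 - x)^2 = sum_{k>=0} 25(k + 1) x^k.
For k = 16: 25 * 17 = 425.

425


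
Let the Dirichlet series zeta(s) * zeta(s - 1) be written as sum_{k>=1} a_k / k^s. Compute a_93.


Convolution gives a_k = sum_{d | k} d * 1 = sum_{d | k} d = sigma(k), the sum of positive divisors of k.
For k = 93, the divisors are 1, 3, 31, 93, so
sigma(93) = 1 + 3 + 31 + 93 = 128.

128


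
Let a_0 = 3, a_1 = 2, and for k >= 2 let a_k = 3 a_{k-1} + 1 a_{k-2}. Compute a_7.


Iterating the recurrence forward:
a_0 = 3
a_1 = 2
a_2 = 3*2 + 1*3 = 9
a_3 = 3*9 + 1*2 = 29
a_4 = 3*29 + 1*9 = 96
a_5 = 3*96 + 1*29 = 317
a_6 = 3*317 + 1*96 = 1047
a_7 = 3*1047 + 1*317 = 3458
So a_7 = 3458.

3458


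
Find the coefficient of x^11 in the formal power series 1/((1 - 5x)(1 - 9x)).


By partial fractions or Cauchy convolution:
The coefficient equals sum_{k=0}^{11} 5^k * 9^(11-k).
= 70546348964

70546348964


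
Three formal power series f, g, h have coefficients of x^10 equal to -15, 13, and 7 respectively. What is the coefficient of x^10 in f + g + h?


Series addition is componentwise:
-15 + 13 + 7
= 5

5


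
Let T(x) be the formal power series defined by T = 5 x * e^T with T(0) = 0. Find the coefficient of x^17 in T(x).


Apply the Lagrange inversion formula: if T = 5 x * phi(T) with phi(t) = e^t, then
[x^n] T = 5^n * (1/n) [t^(n-1)] phi(t)^n = 5^n * (1/n) [t^(n-1)] e^(n t) = 5^n * (1/n) * n^(n-1) / (n-1)! = 5^n * n^(n-1) / n!.
When c = 1 this is the Cayley count of rooted labeled trees on n vertices, divided by n!.
For n = 17: 5^17 * 17^16 / 17! = 762939453125 * 48661191875666868481/355687428096000 = 17470843820250340533447265625/167382319104.

17470843820250340533447265625/167382319104


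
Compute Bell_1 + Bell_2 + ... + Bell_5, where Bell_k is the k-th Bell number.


Recall Bell_k counts set partitions of a k-set (with Bell_0 = 1 by convention).
Bell_1 through Bell_5: 1, 2, 5, 15, 52
Sum = 1 + 2 + 5 + 15 + 52 = 75.

75


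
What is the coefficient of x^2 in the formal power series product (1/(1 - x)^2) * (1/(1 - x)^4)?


Combine the factors: (1/(1 - x)^2) * (1/(1 - x)^4) = 1/(1 - x)^6.
Then use 1/(1 - x)^r = sum_{k>=0} C(k + r - 1, r - 1) x^k with r = 6 and k = 2:
C(7, 5) = 21.

21


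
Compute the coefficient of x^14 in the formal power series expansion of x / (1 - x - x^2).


Let f(x) = sum_{k>=0} a_k x^k. Multiplying f(x) * (1 - x - x^2) = x and matching coefficients gives a_0 = 0, a_1 = 1, and a_k = a_{k-1} + a_{k-2} for k >= 2. These are the Fibonacci numbers F_k.
Iterating from F_0 = 0, F_1 = 1:
F_0=0, F_1=1, F_2=1, F_3=2, F_4=3, F_5=5, F_6=8, F_7=13, F_8=21, F_9=34, ...
F_14 = 377.

377


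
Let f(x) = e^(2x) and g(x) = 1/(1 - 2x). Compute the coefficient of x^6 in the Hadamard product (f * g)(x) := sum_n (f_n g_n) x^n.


Expanding: f_k = 2^k/k! (from e^(2x)) and g_k = 2^k (from 1/(1 - 2x)). So the Hadamard coefficient (f * g)_k = 2^k 2^k / k! = (4)^k / k!.
For k = 6: 4^6/6! = 4096/720 = 256/45.

256/45


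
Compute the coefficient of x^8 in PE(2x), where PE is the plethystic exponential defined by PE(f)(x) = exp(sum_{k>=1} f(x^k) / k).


With f(x) = 2x, the exponent is sum_{k>=1} 2 x^k / k = 2 * (-ln(1 - x)). Exponentiating:
PE(2x) = exp(-2 ln(1 - x)) = 1/(1 - x)^2.
By the negative binomial expansion, [x^n] 1/(1 - x)^2 = C(n + 1, 1).
For n = 8: C(9, 1) = 9.

9


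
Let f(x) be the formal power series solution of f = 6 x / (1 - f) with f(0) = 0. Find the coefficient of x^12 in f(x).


Apply Lagrange inversion: f = 6 x * phi(f) with phi(t) = 1/(1 - t), so
[x^n] f = 6^n * (1/n) [t^(n-1)] phi(t)^n = 6^n * (1/n) [t^(n-1)] (1 - t)^(-n) = 6^n * (1/n) C(2n - 2, n - 1) = 6^n * C_{n-1}.
For n = 12: C_11 = C(22, 11) / 12 = 705432/12 = 58786.
With the 6^12 = 2176782336 factor, the coefficient is 2176782336 * 58786 = 127964326404096.

127964326404096


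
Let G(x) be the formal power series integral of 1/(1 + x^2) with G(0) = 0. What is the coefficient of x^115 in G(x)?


1/(1 + x^2) = sum_{j>=0} (-1)^j x^(2j). Integrating termwise with G(0) = 0:
G(x) = sum_{j>=0} (-1)^j x^(2j+1) / (2j+1) = arctan(x).
Only odd powers are nonzero. For x^115 write 115 = 2*57 + 1, giving
(-1)^57 / 115 = -1/115 = -1/115.

-1/115


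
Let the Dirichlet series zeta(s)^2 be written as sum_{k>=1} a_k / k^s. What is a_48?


The Dirichlet convolution of the constant function 1 with itself gives (1 * 1)(k) = sum_{d | k} 1 = d(k), the number of positive divisors of k.
Since zeta(s) = sum_{k>=1} 1/k^s, we have zeta(s)^2 = sum_{k>=1} d(k)/k^s, so a_k = d(k).
For k = 48: the divisors are 1, 2, 3, 4, 6, 8, 12, 16, 24, 48.
Count = 10.

10


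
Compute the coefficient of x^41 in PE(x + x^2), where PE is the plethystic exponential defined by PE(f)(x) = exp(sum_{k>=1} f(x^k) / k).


With f(x) = x + x^2, the exponent is sum_{k>=1} (x^k + x^(2k)) / k = -ln(1 - x) - ln(1 - x^2). Exponentiating:
PE(x + x^2) = 1 / ((1 - x)(1 - x^2)).
This is the generating function for partitions of n into parts of size 1 or 2. The number of 2's can be any j in 0..20, and the rest are 1's, so
[x^41] = floor(41/2) + 1 = 21.

21


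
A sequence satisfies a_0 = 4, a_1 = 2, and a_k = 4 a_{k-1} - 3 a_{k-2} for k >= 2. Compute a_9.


The characteristic equation is t^2 - 4 t + 3 = 0, with roots r_1 = 3 and r_2 = 1 (so c_1 = r_1 + r_2, c_2 = -r_1 r_2 as required).
One can use the closed form a_n = A r_1^n + B r_2^n, but direct iteration is more reliable:
a_0 = 4, a_1 = 2, a_2 = -4, a_3 = -22, a_4 = -76, a_5 = -238, a_6 = -724, a_7 = -2182, a_8 = -6556, a_9 = -19678.
So a_9 = -19678.

-19678


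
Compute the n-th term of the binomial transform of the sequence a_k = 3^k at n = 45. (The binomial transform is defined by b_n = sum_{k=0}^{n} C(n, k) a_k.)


With a_k = 3^k, b_n = sum_{k=0}^{n} C(n, k) 3^k = (1 + 3)^n by the binomial theorem.
For n = 45: (1 + 3)^45 = 4^45 = 1237940039285380274899124224.

1237940039285380274899124224


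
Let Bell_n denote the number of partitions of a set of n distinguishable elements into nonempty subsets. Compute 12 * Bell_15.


Bell_15 can be computed from the Bell triangle or from Dobinski's identity Bell_n = (1/e) * sum_{k>=0} k^n / k!.
Computing Bell_15 = 1382958545.
Then 12 * 1382958545 = 16595502540.

16595502540


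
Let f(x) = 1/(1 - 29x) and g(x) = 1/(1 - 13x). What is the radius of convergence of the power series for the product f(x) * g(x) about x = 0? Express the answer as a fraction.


The radius of 1/(1 - 29x) is 1/29 (nearest singularity at x = 1/29), and the radius of 1/(1 - 13x) is 1/13.
The product f(x)*g(x) = 1/((1 - 29x)(1 - 13x)) has singularities at both 1/29 and 1/13, so its radius of convergence is the distance to the nearest one:
min(1/29, 1/13) = 1/29.

1/29


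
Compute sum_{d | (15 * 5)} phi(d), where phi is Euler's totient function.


First, 15 * 5 = 75. One classical identity is sum_{d | n} phi(d) = n (each k in [1, n] has a unique gcd with n, and among the k's with gcd(k, n) = n/d there are phi(d) of them). So the sum equals 75. We also verify directly:
Divisors of 75: 1, 3, 5, 15, 25, 75.
phi values: 1, 2, 4, 8, 20, 40.
Sum = 75.

75


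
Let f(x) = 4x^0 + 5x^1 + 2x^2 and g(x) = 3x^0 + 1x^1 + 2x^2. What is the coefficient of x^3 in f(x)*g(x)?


Cauchy product at x^3:
5*2 + 2*1
= 12

12


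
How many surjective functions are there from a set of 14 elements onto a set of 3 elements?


By inclusion-exclusion on which target elements are missed, the number of surjections from an n-set onto a k-set is
surj(n, k) = sum_{j=0}^{k} (-1)^j C(k, j) (k - j)^n.
Equivalently surj(n, k) = k! * S(n, k), where S(n, k) is the Stirling number of the second kind.
For n = 14, k = 3:
S(14, 3) = 788970, so
surj = 3! * 788970 = 6 * 788970 = 4733820.

4733820


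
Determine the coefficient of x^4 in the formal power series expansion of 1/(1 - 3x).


The geometric series identity gives 1/(1 - c x) = sum_{k>=0} c^k x^k, so the coefficient of x^k is c^k.
Here c = 3 and k = 4.
Computing: 3^4 = 81

81


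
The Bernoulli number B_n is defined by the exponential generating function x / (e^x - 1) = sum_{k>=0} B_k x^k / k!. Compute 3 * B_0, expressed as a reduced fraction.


Bernoulli numbers can also be computed recursively via B_0 = 1 and sum_{j=0}^{m} C(m+1, j) B_j = 0 for m >= 1. Odd-index Bernoulli numbers vanish for k >= 3.
Computing B_0 = 1, so 3 * B_0 = 3 * 1 = 3.

3


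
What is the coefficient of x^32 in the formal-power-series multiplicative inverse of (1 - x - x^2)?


Let the inverse be f(x) = sum_{k>=0} a_k x^k. From f(x) * (1 - x - x^2) = 1 and matching coefficients:
 x^0: a_0 = 1.
 x^1: a_1 - a_0 = 0, so a_1 = 1.
 x^k (k >= 2): a_k - a_{k-1} - a_{k-2} = 0, i.e. a_k = a_{k-1} + a_{k-2}.
This is the Fibonacci-type recurrence shifted so that a_0 = a_1 = 1.
Iterating: a_0=1, a_1=1, a_2=2, a_3=3, a_4=5, a_5=8, a_6=13, a_7=21, a_8=34, a_9=55, ...
a_32 = 3524578.

3524578


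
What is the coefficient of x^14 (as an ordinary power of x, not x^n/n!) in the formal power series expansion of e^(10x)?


The exponential series is e^y = sum_{k>=0} y^k / k!. Substituting y = 10x gives
e^(10x) = sum_{k>=0} 10^k x^k / k!.
So the coefficient of x^n is a^n/n! with a = 10, n = 14:
10^14 / 14! = 100000000000000/87178291200 = 1953125000/1702701

1953125000/1702701


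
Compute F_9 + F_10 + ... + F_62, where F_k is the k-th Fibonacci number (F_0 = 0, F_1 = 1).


Use the identity sum_{k=0}^{N} F_k = F_{N+2} - 1 (which follows from F_{k+2} - F_{k+1} = F_k). Then
sum_{k=9}^{62} F_k = (F_{64} - 1) - (F_{10} - 1) = F_{64} - F_{10}.
Computing: F_{64} = 10610209857723, F_{10} = 55, so
Sum = 10610209857723 - 55 = 10610209857668.

10610209857668


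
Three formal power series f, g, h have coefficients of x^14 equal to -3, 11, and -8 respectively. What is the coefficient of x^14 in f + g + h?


Series addition is componentwise:
-3 + 11 + -8
= 0

0


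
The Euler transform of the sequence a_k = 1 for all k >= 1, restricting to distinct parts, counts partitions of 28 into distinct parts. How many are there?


Partitions of 28 into distinct parts can be computed via generating function.
Product (1+x)(1+x^2)(1+x^3)...
The coefficient of x^28 = 222

222


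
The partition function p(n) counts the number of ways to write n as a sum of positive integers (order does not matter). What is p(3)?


Using the generating function prod_{k>=1} 1/(1-x^k), we compute p(3).
By dynamic programming over parts 1 through 3:
p(3) = 3

3


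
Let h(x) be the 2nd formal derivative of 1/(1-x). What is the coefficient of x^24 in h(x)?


Differentiating 2 times: d^2/dx^2 [1/(1-x)] = 2!/(1-x)^3.
The expansion 1/(1-x)^3 = sum_{k>=0} C(k+2, 2) x^k, so the coefficient of x^n in 2!/(1-x)^3 is 2! * C(n+2, 2).
For n = 24: 2 * C(26, 2) = 2 * 325 = 650

650


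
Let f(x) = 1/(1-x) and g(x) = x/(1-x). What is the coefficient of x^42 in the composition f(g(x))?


First simplify the composition: f(g(x)) = 1/(1 - x/(1-x)) = (1-x)/((1-x) - x) = (1-x)/(1-2x).
Now extract the coefficient. Write (1-x)/(1-2x) = 1/(1-2x) - x/(1-2x).
The coefficient of x^n in 1/(1-2x) is 2^n, and in x/(1-2x) is 2^(n-1) (for n >= 1).
So the coefficient of x^42 is 2^42 - 2^41 = 4398046511104 - 2199023255552 = 2199023255552.

2199023255552


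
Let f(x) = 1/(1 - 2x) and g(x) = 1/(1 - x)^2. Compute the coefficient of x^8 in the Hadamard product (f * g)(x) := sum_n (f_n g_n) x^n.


f has coefficients f_k = 2^k. For g = 1/(1 - x)^2 the coefficient is g_k = C(k + 1, 1) = k + 1. The Hadamard coefficient is (f * g)_k = 2^k * (k + 1).
For k = 8: 2^8 * 9 = 256 * 9 = 2304.

2304


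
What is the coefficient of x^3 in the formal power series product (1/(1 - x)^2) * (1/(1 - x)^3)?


Combine the factors: (1/(1 - x)^2) * (1/(1 - x)^3) = 1/(1 - x)^5.
Then use 1/(1 - x)^r = sum_{k>=0} C(k + r - 1, r - 1) x^k with r = 5 and k = 3:
C(7, 4) = 35.

35


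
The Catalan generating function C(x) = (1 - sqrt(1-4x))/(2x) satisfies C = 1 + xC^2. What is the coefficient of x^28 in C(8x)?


Substituting x -> 8x scales the n-th coefficient by 8^n, so [x^28] C(8x) = 8^28 * C_28.
C_28 = C(2*28, 28)/(29) = 7648690600760440/29 = 263747951750360.
So 8^28 * 263747951750360 = 19342813113834066795298816 * 263747951750360 = 5101627339863738119353729513246435573760.

5101627339863738119353729513246435573760


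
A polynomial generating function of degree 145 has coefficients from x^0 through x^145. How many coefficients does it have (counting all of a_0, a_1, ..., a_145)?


A polynomial of degree 145 takes the form a_0 + a_1 x + ... + a_145 x^145.
The number of coefficients is 145 + 1 = 146.

146


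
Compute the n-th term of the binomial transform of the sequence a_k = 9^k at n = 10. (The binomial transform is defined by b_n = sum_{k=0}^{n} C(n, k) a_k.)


With a_k = 9^k, b_n = sum_{k=0}^{n} C(n, k) 9^k = (1 + 9)^n by the binomial theorem.
For n = 10: (1 + 9)^10 = 10^10 = 10000000000.

10000000000


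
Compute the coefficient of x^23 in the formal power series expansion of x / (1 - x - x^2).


Let f(x) = sum_{k>=0} a_k x^k. Multiplying f(x) * (1 - x - x^2) = x and matching coefficients gives a_0 = 0, a_1 = 1, and a_k = a_{k-1} + a_{k-2} for k >= 2. These are the Fibonacci numbers F_k.
Iterating from F_0 = 0, F_1 = 1:
F_0=0, F_1=1, F_2=1, F_3=2, F_4=3, F_5=5, F_6=8, F_7=13, F_8=21, F_9=34, ...
F_23 = 28657.

28657


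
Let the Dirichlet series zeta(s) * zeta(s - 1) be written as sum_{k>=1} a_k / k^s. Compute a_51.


Convolution gives a_k = sum_{d | k} d * 1 = sum_{d | k} d = sigma(k), the sum of positive divisors of k.
For k = 51, the divisors are 1, 3, 17, 51, so
sigma(51) = 1 + 3 + 17 + 51 = 72.

72


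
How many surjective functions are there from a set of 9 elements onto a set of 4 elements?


By inclusion-exclusion on which target elements are missed, the number of surjections from an n-set onto a k-set is
surj(n, k) = sum_{j=0}^{k} (-1)^j C(k, j) (k - j)^n.
Equivalently surj(n, k) = k! * S(n, k), where S(n, k) is the Stirling number of the second kind.
For n = 9, k = 4:
S(9, 4) = 7770, so
surj = 4! * 7770 = 24 * 7770 = 186480.

186480


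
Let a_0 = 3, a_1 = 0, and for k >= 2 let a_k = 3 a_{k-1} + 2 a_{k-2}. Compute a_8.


Iterating the recurrence forward:
a_0 = 3
a_1 = 0
a_2 = 3*0 + 2*3 = 6
a_3 = 3*6 + 2*0 = 18
a_4 = 3*18 + 2*6 = 66
a_5 = 3*66 + 2*18 = 234
a_6 = 3*234 + 2*66 = 834
a_7 = 3*834 + 2*234 = 2970
a_8 = 3*2970 + 2*834 = 10578
So a_8 = 10578.

10578


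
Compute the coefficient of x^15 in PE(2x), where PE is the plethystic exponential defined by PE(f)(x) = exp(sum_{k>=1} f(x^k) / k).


With f(x) = 2x, the exponent is sum_{k>=1} 2 x^k / k = 2 * (-ln(1 - x)). Exponentiating:
PE(2x) = exp(-2 ln(1 - x)) = 1/(1 - x)^2.
By the negative binomial expansion, [x^n] 1/(1 - x)^2 = C(n + 1, 1).
For n = 15: C(16, 1) = 16.

16


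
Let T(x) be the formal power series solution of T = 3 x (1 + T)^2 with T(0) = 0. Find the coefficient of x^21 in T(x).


Apply the Lagrange inversion formula: if T = 3 x * phi(T) with phi(t) = (1 + t)^2, then [x^n] T = 3^n * (1/n) [t^(n-1)] phi(t)^n = 3^n * (1/n) [t^(n-1)] (1 + t)^(2n) = 3^n * (1/n) C(2n, n-1).
Using the identity C(2n, n-1) = C(2n, n) * n / (n+1), the unscaled factor equals C(2n, n) / (n+1) = C_n, the n-th Catalan number.
For n = 21: C_21 = C(42, 21) / 22 = 538257874440/22 = 24466267020.
With the 3^21 = 10460353203 factor, the coefficient is 10460353203 * 24466267020 = 255925794588110265060.

255925794588110265060


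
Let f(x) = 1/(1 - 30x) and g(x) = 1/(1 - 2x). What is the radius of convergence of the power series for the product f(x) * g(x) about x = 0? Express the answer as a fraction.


The radius of 1/(1 - 30x) is 1/30 (nearest singularity at x = 1/30), and the radius of 1/(1 - 2x) is 1/2.
The product f(x)*g(x) = 1/((1 - 30x)(1 - 2x)) has singularities at both 1/30 and 1/2, so its radius of convergence is the distance to the nearest one:
min(1/30, 1/2) = 1/30.

1/30


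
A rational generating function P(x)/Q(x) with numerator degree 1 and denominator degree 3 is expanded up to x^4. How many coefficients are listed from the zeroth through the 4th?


Expanding up to x^4 gives the coefficients for x^0, x^1, ..., x^4.
That is 4 + 1 = 5 coefficients in total.

5


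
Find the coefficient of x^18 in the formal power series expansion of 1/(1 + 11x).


Write 1/(1 + c x) = 1/(1 - (-c) x) and apply the geometric-series identity
1/(1 - y) = sum_{k>=0} y^k to get 1/(1 + c x) = sum_{k>=0} (-c)^k x^k.
So the coefficient of x^k is (-c)^k = (-1)^k * c^k.
Here c = 11 and k = 18:
(-11)^18 = 1 * 5559917313492231481 = 5559917313492231481

5559917313492231481


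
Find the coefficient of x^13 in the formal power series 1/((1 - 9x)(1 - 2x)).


By partial fractions or Cauchy convolution:
The coefficient equals sum_{k=0}^{13} 9^k * 2^(13-k).
= 3268113205511

3268113205511


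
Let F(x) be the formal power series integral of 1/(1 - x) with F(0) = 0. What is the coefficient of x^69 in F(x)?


1/(1 - x) = sum_{k>=0} x^k. Integrating termwise and using F(0) = 0 gives
F(x) = sum_{k>=0} x^(k+1) / (k+1) = sum_{m>=1} x^m / m = -ln(1 - x).
So the coefficient of x^69 is 1/69 = 1/69.

1/69


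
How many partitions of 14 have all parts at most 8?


Using the generating function (1-x)^(-1)(1-x^2)^(-1)...(1-x^8)^(-1),
the coefficient of x^14 counts these restricted partitions.
Result = 116

116


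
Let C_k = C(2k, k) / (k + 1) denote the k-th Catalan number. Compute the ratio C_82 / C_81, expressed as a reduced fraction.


Using C_k = (2k)! / (k! (k+1)!), the ratio C_{k+1}/C_k simplifies to
C_{k+1}/C_k = [(2k+2)! / ((k+1)! (k+2)!)] * [k! (k+1)! / (2k)!]
 = (2k+2)(2k+1) / ((k+1)(k+2)) = 2(2k+1) / (k+2).
For k = 81: 2(2*81 + 1) / (81 + 2) = 326/83 = 326/83.

326/83


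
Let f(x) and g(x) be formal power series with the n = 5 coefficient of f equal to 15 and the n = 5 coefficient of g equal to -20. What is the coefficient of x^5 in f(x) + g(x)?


Addition of formal power series is termwise.
The coefficient of x^5 in f + g = 15 + -20
= -5

-5


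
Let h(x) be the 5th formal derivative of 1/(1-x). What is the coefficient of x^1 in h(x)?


Differentiating 5 times: d^5/dx^5 [1/(1-x)] = 5!/(1-x)^6.
The expansion 1/(1-x)^6 = sum_{k>=0} C(k+5, 5) x^k, so the coefficient of x^n in 5!/(1-x)^6 is 5! * C(n+5, 5).
For n = 1: 120 * C(6, 5) = 120 * 6 = 720

720


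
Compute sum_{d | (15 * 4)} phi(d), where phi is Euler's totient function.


First, 15 * 4 = 60. One classical identity is sum_{d | n} phi(d) = n (each k in [1, n] has a unique gcd with n, and among the k's with gcd(k, n) = n/d there are phi(d) of them). So the sum equals 60. We also verify directly:
Divisors of 60: 1, 2, 3, 4, 5, 6, 10, 12, 15, 20, 30, 60.
phi values: 1, 1, 2, 2, 4, 2, 4, 4, 8, 8, 8, 16.
Sum = 60.

60


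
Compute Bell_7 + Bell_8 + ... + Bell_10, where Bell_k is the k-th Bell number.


Recall Bell_k counts set partitions of a k-set (with Bell_0 = 1 by convention).
Bell_7 through Bell_10: 877, 4140, 21147, 115975
Sum = 877 + 4140 + 21147 + 115975 = 142139.

142139


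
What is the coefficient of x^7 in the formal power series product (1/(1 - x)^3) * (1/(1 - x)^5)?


Combine the factors: (1/(1 - x)^3) * (1/(1 - x)^5) = 1/(1 - x)^8.
Then use 1/(1 - x)^r = sum_{k>=0} C(k + r - 1, r - 1) x^k with r = 8 and k = 7:
C(14, 7) = 3432.

3432


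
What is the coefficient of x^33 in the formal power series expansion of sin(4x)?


The Maclaurin series is sin(t) = sum_{k>=0} (-1)^k t^(2k+1) / (2k+1)!, so substituting t = 4x, only odd powers of x are nonzero, with coefficient of x^(2k+1) equal to (-1)^k 4^(2k+1) / (2k+1)!.
Write 33 = 2*16 + 1, giving the coefficient (-1)^16 * 4^33 / 33! = 73786976294838206464/8683317618811886495518194401280000000 = 34359738368/4043484860477916195764296875.

34359738368/4043484860477916195764296875


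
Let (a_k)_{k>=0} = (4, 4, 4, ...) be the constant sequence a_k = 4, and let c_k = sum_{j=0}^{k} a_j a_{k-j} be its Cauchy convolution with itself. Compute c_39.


Since a_j = 4 for all j >= 0, the convolution sum becomes
c_k = sum_{j=0}^{k} 4 * 4 = 16 * (k + 1).
Equivalently, the generating function of (a_k) is 4/(1 - x) and its square is 16/(1 - x)^2 = sum_{k>=0} 16(k + 1) x^k.
For k = 39: 16 * 40 = 640.

640


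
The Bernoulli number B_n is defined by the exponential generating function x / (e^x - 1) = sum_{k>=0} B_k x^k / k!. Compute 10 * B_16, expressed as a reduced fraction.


Bernoulli numbers can also be computed recursively via B_0 = 1 and sum_{j=0}^{m} C(m+1, j) B_j = 0 for m >= 1. Odd-index Bernoulli numbers vanish for k >= 3.
Computing B_16 = -3617/510, so 10 * B_16 = 10 * -3617/510 = -3617/51.

-3617/51


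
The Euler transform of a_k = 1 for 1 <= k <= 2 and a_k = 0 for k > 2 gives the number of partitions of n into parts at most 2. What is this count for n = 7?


Partitions of 7 into parts at most 2:
Using generating function (1-x)^(-1)(1-x^2)^(-1),
the coefficient of x^7 = 4

4


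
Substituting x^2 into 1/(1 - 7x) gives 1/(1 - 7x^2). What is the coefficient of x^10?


The coefficient of x^(2m) in 1/(1 - 7x^2) is 7^m.
With n = 10 = 2*5, the coefficient is 7^5 = 16807.

16807


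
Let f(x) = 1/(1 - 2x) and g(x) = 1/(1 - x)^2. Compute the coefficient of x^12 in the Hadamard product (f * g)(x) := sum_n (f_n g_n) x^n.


f has coefficients f_k = 2^k. For g = 1/(1 - x)^2 the coefficient is g_k = C(k + 1, 1) = k + 1. The Hadamard coefficient is (f * g)_k = 2^k * (k + 1).
For k = 12: 2^12 * 13 = 4096 * 13 = 53248.

53248


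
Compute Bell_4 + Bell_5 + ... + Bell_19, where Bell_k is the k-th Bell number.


Recall Bell_k counts set partitions of a k-set (with Bell_0 = 1 by convention).
Bell_4 through Bell_19: 15, 52, 203, 877, 4140, 21147, 115975, 678570, 4213597, 27644437, 190899322, 1382958545, 10480142147, 82864869804, 682076806159, 5832742205057
Sum = 15 + 52 + 203 + 877 + 4140 + 21147 + 115975 + 678570 + 4213597 + 27644437 + 190899322 + 1382958545 + 10480142147 + 82864869804 + 682076806159 + 5832742205057 = 6609770560047.

6609770560047


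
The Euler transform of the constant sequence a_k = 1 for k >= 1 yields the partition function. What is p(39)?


The Euler transform converts the sequence a_k = 1 into the number of integer partitions.
Using the recurrence or dynamic programming:
p(39) = 31185

31185


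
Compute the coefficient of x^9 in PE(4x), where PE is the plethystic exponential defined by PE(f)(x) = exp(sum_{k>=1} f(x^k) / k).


With f(x) = 4x, the exponent is sum_{k>=1} 4 x^k / k = 4 * (-ln(1 - x)). Exponentiating:
PE(4x) = exp(-4 ln(1 - x)) = 1/(1 - x)^4.
By the negative binomial expansion, [x^n] 1/(1 - x)^4 = C(n + 3, 3).
For n = 9: C(12, 3) = 220.

220


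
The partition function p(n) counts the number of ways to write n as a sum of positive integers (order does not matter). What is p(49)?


Using the generating function prod_{k>=1} 1/(1-x^k), we compute p(49).
By dynamic programming over parts 1 through 49:
p(49) = 173525

173525


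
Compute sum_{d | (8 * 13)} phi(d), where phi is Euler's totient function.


First, 8 * 13 = 104. One classical identity is sum_{d | n} phi(d) = n (each k in [1, n] has a unique gcd with n, and among the k's with gcd(k, n) = n/d there are phi(d) of them). So the sum equals 104. We also verify directly:
Divisors of 104: 1, 2, 4, 8, 13, 26, 52, 104.
phi values: 1, 1, 2, 4, 12, 12, 24, 48.
Sum = 104.

104


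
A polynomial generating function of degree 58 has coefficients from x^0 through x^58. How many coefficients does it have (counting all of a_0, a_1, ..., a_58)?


A polynomial of degree 58 takes the form a_0 + a_1 x + ... + a_58 x^58.
The number of coefficients is 58 + 1 = 59.

59


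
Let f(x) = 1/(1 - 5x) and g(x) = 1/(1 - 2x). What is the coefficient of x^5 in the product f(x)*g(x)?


The coefficient of x^n in f*g is the Cauchy product: sum_{k=0}^{n} a^k * b^(n-k).
With a=5, b=2, n=5:
sum_{k=0}^{5} 5^k * 2^(5-k)
= 5187

5187


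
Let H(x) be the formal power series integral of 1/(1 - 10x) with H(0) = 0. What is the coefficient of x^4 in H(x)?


1/(1 - 10x) = sum_{k>=0} 10^k x^k. Integrating termwise with H(0) = 0:
H(x) = sum_{k>=0} 10^k x^(k+1) / (k+1) = sum_{m>=1} 10^(m-1) x^m / m.
For m = 4: 10^3/4 = 1000/4 = 250.

250


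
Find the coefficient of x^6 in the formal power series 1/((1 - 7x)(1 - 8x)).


By partial fractions or Cauchy convolution:
The coefficient equals sum_{k=0}^{6} 7^k * 8^(6-k).
= 1273609

1273609


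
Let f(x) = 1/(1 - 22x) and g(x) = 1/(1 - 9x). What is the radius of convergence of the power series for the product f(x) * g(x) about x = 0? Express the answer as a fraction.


The radius of 1/(1 - 22x) is 1/22 (nearest singularity at x = 1/22), and the radius of 1/(1 - 9x) is 1/9.
The product f(x)*g(x) = 1/((1 - 22x)(1 - 9x)) has singularities at both 1/22 and 1/9, so its radius of convergence is the distance to the nearest one:
min(1/22, 1/9) = 1/22.

1/22


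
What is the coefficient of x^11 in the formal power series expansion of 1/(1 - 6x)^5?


The general identity 1/(1 - c x)^r = sum_{k>=0} c^k C(k + r - 1, r - 1) x^k follows by substituting y = c x into 1/(1 - y)^r = sum_{k>=0} C(k + r - 1, r - 1) y^k.
For c = 6, r = 5, k = 11:
6^11 * C(15, 4) = 362797056 * 1365 = 495217981440.

495217981440
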